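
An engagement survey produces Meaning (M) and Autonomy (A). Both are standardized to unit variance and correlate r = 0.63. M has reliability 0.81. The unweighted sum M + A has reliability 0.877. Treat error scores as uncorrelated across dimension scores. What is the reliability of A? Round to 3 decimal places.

0.789

Var(M+A) = 2 + 2·0.63 = 3.260.
True-score variance = ρ_M + ρ_A + 2·0.63, so 0.877 = (0.81 + ρ_A + 1.26) / 3.260.
ρ_A = 0.877·3.260 − 0.81 − 1.26 = 0.789.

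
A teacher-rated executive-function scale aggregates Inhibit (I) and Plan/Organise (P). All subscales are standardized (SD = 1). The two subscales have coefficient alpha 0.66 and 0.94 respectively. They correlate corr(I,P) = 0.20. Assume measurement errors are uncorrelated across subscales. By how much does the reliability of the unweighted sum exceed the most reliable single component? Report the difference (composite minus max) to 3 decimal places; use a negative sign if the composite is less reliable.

Var(sum) = 2 + 0.4 = 2.4; true-score variance = 1.6 + 0.4 = 2; composite reliability = 0.8333.
Max component reliability = 0.9400.
Difference = 0.8333 − 0.9400 = -0.107.

-0.107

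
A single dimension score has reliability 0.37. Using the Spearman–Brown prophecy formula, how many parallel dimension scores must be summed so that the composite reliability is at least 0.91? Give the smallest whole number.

18

k ≥ ρ*(1−ρ₁)/(ρ₁(1−ρ*)) = 0.91·0.63 / (0.37·0.09) = 17.216.
Smallest integer k = 18.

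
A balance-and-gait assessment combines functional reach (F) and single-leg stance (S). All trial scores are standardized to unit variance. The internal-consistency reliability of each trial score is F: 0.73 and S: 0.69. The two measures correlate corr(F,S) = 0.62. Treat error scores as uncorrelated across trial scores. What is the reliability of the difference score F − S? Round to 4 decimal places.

Var(F−S) = 1 + 1 − 2·0.62 = 2 − 1.24 = 0.76.
Because errors are independent across components, Cov(Tᵢ,Tⱼ) = Cov(Xᵢ,Xⱼ); the off-diagonal part of the true-score variance is the same as above.
True-score variance = [0.73 + 0.69] − 1.24 = 1.42 − 1.24 = 0.18.
Reliability = 0.18 / 0.76 = 0.2368.

0.2368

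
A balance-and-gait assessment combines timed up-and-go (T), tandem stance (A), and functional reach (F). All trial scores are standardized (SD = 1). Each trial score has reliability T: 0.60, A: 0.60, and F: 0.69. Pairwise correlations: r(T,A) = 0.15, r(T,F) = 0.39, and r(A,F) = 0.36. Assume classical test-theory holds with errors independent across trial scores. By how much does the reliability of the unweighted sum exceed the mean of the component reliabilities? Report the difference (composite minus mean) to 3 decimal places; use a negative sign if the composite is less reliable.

Var(sum) = 3 + 1.8 = 4.8; true-score variance = 1.89 + 1.8 = 3.69; composite reliability = 0.7688.
Mean component reliability = 0.6300.
Difference = 0.7688 − 0.6300 = 0.139.

0.139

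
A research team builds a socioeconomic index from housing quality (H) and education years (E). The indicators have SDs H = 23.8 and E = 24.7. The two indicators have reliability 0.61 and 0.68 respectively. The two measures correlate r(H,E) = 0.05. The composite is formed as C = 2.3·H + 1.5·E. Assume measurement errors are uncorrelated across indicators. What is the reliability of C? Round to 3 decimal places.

Var(C) = 2.3²·23.8² + 1.5²·24.7² + 2·[3.45·23.8·24.7·0.05] = 4369.17 + 202.812 = 4571.98.
Because errors are independent across components, Cov(Tᵢ,Tⱼ) = Cov(Xᵢ,Xⱼ); the off-diagonal part of the true-score variance is the same as above.
True-score variance = [2.3²·23.8²·0.61 + 1.5²·24.7²·0.68] + 202.812 = 2761.28 + 202.812 = 2964.09.
Reliability = 2964.09 / 4571.98 = 0.648.

0.648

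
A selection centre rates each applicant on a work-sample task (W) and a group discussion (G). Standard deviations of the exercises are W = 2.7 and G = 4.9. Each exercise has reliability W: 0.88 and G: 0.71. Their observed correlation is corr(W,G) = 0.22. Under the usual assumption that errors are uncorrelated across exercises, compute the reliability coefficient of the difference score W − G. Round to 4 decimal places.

0.6924

Var(W−G) = 2.7² + 4.9² − 2·2.7·4.9·0.22 = 31.3 − 5.8212 = 25.4788.
Under uncorrelated errors the observed covariances equal the true-score covariances, so only the own-variance terms attenuate.
True-score variance = [2.7²·0.88 + 4.9²·0.71] − 5.8212 = 23.4623 − 5.8212 = 17.6411.
Reliability = 17.6411 / 25.4788 = 0.6924.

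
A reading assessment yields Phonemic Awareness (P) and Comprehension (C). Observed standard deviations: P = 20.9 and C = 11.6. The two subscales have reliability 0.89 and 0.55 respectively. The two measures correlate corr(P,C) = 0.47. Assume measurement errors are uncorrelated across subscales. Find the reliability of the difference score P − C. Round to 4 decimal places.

0.6838

Var(P−C) = 20.9² + 11.6² − 2·20.9·11.6·0.47 = 571.37 − 227.894 = 343.476.
With uncorrelated errors the cross-covariances are all true-score covariance, so they carry over unchanged; only the diagonal terms shrink to ρᵢσᵢ².
True-score variance = [20.9²·0.89 + 11.6²·0.55] − 227.894 = 462.769 − 227.894 = 234.875.
Reliability = 234.875 / 343.476 = 0.6838.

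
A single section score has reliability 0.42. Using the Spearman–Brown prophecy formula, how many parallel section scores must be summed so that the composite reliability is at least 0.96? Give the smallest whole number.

34

k ≥ ρ*(1−ρ₁)/(ρ₁(1−ρ*)) = 0.96·0.58 / (0.42·0.04) = 33.143.
Smallest integer k = 34.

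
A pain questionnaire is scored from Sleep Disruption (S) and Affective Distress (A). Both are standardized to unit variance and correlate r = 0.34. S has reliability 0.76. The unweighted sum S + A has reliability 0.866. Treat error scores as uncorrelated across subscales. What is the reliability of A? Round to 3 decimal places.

Var(S+A) = 2 + 2·0.34 = 2.680.
True-score variance = ρ_S + ρ_A + 2·0.34, so 0.866 = (0.76 + ρ_A + 0.68) / 2.680.
ρ_A = 0.866·2.680 − 0.76 − 0.68 = 0.881.

0.881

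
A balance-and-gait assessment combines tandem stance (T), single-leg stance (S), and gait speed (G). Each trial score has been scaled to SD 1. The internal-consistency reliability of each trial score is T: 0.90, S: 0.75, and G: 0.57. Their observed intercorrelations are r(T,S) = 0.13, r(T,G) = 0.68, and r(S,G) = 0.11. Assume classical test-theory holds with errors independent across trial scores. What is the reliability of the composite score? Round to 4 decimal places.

0.8388

Var(T+S+G) = 3 + 2·[0.13 + 0.68 + 0.11] = 3 + 1.84 = 4.84.
Under uncorrelated errors the observed covariances equal the true-score covariances, so only the own-variance terms attenuate.
True-score variance = [0.90 + 0.75 + 0.57] + 1.84 = 2.22 + 1.84 = 4.06.
Reliability = 4.06 / 4.84 = 0.8388.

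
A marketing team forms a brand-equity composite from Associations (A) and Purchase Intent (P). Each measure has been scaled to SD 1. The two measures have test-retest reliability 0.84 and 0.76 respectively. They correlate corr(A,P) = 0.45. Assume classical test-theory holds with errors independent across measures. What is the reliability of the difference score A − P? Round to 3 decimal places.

Var(A−P) = 1 + 1 − 2·0.45 = 2 − 0.9 = 1.1.
Under uncorrelated errors the observed covariances equal the true-score covariances, so only the own-variance terms attenuate.
True-score variance = [0.84 + 0.76] − 0.9 = 1.6 − 0.9 = 0.7.
Reliability = 0.7 / 1.1 = 0.636.

0.636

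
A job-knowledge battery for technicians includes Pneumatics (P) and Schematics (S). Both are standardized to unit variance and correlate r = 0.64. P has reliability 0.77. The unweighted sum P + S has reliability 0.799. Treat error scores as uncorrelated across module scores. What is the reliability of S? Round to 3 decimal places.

0.571

Var(P+S) = 2 + 2·0.64 = 3.280.
True-score variance = ρ_P + ρ_S + 2·0.64, so 0.799 = (0.77 + ρ_S + 1.28) / 3.280.
ρ_S = 0.799·3.280 − 0.77 − 1.28 = 0.571.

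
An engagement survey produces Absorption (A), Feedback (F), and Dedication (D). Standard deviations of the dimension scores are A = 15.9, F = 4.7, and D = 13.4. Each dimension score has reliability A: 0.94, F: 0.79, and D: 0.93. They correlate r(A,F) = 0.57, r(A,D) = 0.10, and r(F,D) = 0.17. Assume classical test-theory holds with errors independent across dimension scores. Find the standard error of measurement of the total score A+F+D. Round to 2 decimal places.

5.69

Var(total) = 454.46 + 149.217 = 603.677.
True-score variance = 422.083 + 149.217 = 571.301, so reliability = 0.9464.
Error variance = 603.677 − 571.301 = 32.3767; SEM = √32.3767 = 5.69.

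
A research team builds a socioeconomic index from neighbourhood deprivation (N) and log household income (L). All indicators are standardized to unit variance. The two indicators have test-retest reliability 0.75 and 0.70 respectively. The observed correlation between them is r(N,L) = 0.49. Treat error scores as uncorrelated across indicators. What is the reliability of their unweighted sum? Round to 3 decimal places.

Var(N+L) = 2 + 2·[0.49] = 2 + 0.98 = 2.98.
Because errors are independent across components, Cov(Tᵢ,Tⱼ) = Cov(Xᵢ,Xⱼ); the off-diagonal part of the true-score variance is the same as above.
True-score variance = [0.75 + 0.70] + 0.98 = 1.45 + 0.98 = 2.43.
Reliability = 2.43 / 2.98 = 0.815.

0.815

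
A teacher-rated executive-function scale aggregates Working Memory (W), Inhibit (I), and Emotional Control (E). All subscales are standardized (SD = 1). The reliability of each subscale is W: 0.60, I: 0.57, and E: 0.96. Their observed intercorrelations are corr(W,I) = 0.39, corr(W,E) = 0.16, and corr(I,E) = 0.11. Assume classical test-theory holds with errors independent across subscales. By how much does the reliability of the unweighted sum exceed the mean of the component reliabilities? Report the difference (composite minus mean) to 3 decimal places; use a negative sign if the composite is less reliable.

Var(sum) = 3 + 1.32 = 4.32; true-score variance = 2.13 + 1.32 = 3.45; composite reliability = 0.7986.
Mean component reliability = 0.7100.
Difference = 0.7986 − 0.7100 = 0.089.

0.089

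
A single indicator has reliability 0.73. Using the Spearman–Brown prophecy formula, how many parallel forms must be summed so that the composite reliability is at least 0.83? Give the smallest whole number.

k ≥ ρ*(1−ρ₁)/(ρ₁(1−ρ*)) = 0.83·0.27 / (0.73·0.17) = 1.806.
Smallest integer k = 2.

2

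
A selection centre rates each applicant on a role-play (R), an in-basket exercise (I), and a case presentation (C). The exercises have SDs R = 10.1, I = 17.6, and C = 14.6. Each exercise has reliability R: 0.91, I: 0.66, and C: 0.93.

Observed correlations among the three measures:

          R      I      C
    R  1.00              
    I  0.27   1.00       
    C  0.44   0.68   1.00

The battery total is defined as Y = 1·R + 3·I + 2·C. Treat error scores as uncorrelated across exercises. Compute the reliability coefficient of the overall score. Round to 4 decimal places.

Var(Y) = 10.1² + 3²·17.6² + 2²·14.6² + 2·[3·10.1·17.6·0.27 + 2·10.1·14.6·0.44 + 6·17.6·14.6·0.68] = 3742.49 + 2644.29 = 6386.78.
Because errors are independent across components, Cov(Tᵢ,Tⱼ) = Cov(Xᵢ,Xⱼ); the off-diagonal part of the true-score variance is the same as above.
True-score variance = [10.1²·0.91 + 3²·17.6²·0.66 + 2²·14.6²·0.93] + 2644.29 = 2725.76 + 2644.29 = 5370.05.
Reliability = 5370.05 / 6386.78 = 0.8408.

0.8408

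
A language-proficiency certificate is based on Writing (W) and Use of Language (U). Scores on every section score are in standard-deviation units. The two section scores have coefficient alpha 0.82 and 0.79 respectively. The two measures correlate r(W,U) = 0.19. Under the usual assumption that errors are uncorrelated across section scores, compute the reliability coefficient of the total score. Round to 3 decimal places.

0.836

Var(W+U) = 2 + 2·[0.19] = 2 + 0.38 = 2.38.
Because errors are independent across components, Cov(Tᵢ,Tⱼ) = Cov(Xᵢ,Xⱼ); the off-diagonal part of the true-score variance is the same as above.
True-score variance = [0.82 + 0.79] + 0.38 = 1.61 + 0.38 = 1.99.
Reliability = 1.99 / 2.38 = 0.836.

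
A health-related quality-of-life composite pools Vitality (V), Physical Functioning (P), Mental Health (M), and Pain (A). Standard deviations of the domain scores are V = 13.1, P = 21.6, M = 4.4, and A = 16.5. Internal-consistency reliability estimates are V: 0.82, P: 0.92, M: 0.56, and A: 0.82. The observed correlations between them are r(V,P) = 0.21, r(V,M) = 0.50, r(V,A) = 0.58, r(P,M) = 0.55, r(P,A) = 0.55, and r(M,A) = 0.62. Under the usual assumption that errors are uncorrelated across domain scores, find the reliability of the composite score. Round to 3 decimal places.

0.935

Var(V+P+M+A) = 13.1² + 21.6² + 4.4² + 16.5² + 2·[13.1·21.6·0.21 + 13.1·4.4·0.50 + 13.1·16.5·0.58 + 21.6·4.4·0.55 + 21.6·16.5·0.55 + 4.4·16.5·0.62] = 929.78 + 1013.83 = 1943.61.
With uncorrelated errors the cross-covariances are all true-score covariance, so they carry over unchanged; only the diagonal terms shrink to ρᵢσᵢ².
True-score variance = [13.1²·0.82 + 21.6²·0.92 + 4.4²·0.56 + 16.5²·0.82] + 1013.83 = 804.042 + 1013.83 = 1817.87.
Reliability = 1817.87 / 1943.61 = 0.935.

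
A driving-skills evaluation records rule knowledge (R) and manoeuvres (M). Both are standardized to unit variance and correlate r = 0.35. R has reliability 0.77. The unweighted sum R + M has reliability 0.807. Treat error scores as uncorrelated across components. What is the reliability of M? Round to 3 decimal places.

0.709

Var(R+M) = 2 + 2·0.35 = 2.700.
True-score variance = ρ_R + ρ_M + 2·0.35, so 0.807 = (0.77 + ρ_M + 0.70) / 2.700.
ρ_M = 0.807·2.700 − 0.77 − 0.70 = 0.709.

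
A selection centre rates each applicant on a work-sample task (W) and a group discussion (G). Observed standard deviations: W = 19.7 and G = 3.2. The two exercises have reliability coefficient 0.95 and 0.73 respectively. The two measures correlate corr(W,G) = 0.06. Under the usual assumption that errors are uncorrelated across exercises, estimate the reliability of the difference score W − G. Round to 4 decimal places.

0.9433

Var(W−G) = 19.7² + 3.2² − 2·19.7·3.2·0.06 = 398.33 − 7.5648 = 390.765.
Because errors are independent across components, Cov(Tᵢ,Tⱼ) = Cov(Xᵢ,Xⱼ); the off-diagonal part of the true-score variance is the same as above.
True-score variance = [19.7²·0.95 + 3.2²·0.73] − 7.5648 = 376.161 − 7.5648 = 368.596.
Reliability = 368.596 / 390.765 = 0.9433.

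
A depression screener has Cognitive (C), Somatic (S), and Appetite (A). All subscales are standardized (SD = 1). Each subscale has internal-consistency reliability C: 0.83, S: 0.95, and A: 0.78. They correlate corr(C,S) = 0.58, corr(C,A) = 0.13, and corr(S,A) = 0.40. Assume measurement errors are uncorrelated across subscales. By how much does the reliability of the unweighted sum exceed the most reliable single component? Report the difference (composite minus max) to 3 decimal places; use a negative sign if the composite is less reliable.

-0.034

Var(sum) = 3 + 2.22 = 5.22; true-score variance = 2.56 + 2.22 = 4.78; composite reliability = 0.9157.
Max component reliability = 0.9500.
Difference = 0.9157 − 0.9500 = -0.034.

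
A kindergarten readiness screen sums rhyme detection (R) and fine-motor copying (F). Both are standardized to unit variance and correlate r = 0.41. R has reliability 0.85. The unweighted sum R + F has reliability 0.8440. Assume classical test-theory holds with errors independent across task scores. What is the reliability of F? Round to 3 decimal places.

0.710

Var(R+F) = 2 + 2·0.41 = 2.820.
True-score variance = ρ_R + ρ_F + 2·0.41, so 0.8440 = (0.85 + ρ_F + 0.82) / 2.820.
ρ_F = 0.8440·2.820 − 0.85 − 0.82 = 0.710.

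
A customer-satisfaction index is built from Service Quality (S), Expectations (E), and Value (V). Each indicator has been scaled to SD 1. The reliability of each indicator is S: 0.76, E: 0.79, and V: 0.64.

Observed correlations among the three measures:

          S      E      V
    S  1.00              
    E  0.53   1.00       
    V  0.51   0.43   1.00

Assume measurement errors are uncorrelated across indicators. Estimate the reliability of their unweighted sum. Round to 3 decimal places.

0.864

Var(S+E+V) = 3 + 2·[0.53 + 0.51 + 0.43] = 3 + 2.94 = 5.94.
Under uncorrelated errors the observed covariances equal the true-score covariances, so only the own-variance terms attenuate.
True-score variance = [0.76 + 0.79 + 0.64] + 2.94 = 2.19 + 2.94 = 5.13.
Reliability = 5.13 / 5.94 = 0.864.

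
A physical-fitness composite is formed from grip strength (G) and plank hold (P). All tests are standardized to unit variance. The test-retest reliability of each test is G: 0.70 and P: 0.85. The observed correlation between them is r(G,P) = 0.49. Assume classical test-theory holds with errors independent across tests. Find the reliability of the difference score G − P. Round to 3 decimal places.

0.559

Var(G−P) = 1 + 1 − 2·0.49 = 2 − 0.98 = 1.02.
Because errors are independent across components, Cov(Tᵢ,Tⱼ) = Cov(Xᵢ,Xⱼ); the off-diagonal part of the true-score variance is the same as above.
True-score variance = [0.70 + 0.85] − 0.98 = 1.55 − 0.98 = 0.57.
Reliability = 0.57 / 1.02 = 0.559.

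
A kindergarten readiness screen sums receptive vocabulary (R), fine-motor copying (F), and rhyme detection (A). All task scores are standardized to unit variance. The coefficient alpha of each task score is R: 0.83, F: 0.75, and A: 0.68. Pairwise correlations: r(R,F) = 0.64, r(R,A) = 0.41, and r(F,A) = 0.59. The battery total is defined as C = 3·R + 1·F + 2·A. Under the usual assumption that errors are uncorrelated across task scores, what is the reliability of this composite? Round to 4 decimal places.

0.8782

Var(C) = 3² + 1 + 2² + 2·[3·0.64 + 6·0.41 + 2·0.59] = 14 + 11.12 = 25.12.
Because errors are independent across components, Cov(Tᵢ,Tⱼ) = Cov(Xᵢ,Xⱼ); the off-diagonal part of the true-score variance is the same as above.
True-score variance = [3²·0.83 + 0.75 + 2²·0.68] + 11.12 = 10.94 + 11.12 = 22.06.
Reliability = 22.06 / 25.12 = 0.8782.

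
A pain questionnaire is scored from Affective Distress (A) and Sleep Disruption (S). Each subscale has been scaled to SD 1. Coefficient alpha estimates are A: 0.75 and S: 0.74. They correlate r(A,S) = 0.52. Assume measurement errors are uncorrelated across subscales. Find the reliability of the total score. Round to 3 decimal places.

Var(A+S) = 2 + 2·[0.52] = 2 + 1.04 = 3.04.
With uncorrelated errors the cross-covariances are all true-score covariance, so they carry over unchanged; only the diagonal terms shrink to ρᵢσᵢ².
True-score variance = [0.75 + 0.74] + 1.04 = 1.49 + 1.04 = 2.53.
Reliability = 2.53 / 3.04 = 0.832.

0.832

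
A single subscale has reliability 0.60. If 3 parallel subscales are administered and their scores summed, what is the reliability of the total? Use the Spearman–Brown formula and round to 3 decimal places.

ρ_k = kρ / (1 + (k−1)ρ) = 3·0.60 / (1 + 2·0.60) = 1.800 / 2.200 = 0.818.

0.818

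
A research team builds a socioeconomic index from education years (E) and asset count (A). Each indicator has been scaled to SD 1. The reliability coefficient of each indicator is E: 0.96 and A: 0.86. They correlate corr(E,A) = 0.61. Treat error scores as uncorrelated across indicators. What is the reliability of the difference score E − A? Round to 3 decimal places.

0.769

Var(E−A) = 1 + 1 − 2·0.61 = 2 − 1.22 = 0.78.
Because errors are independent across components, Cov(Tᵢ,Tⱼ) = Cov(Xᵢ,Xⱼ); the off-diagonal part of the true-score variance is the same as above.
True-score variance = [0.96 + 0.86] − 1.22 = 1.82 − 1.22 = 0.6.
Reliability = 0.6 / 0.78 = 0.769.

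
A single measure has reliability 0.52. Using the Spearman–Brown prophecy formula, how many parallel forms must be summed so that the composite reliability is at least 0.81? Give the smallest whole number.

4

k ≥ ρ*(1−ρ₁)/(ρ₁(1−ρ*)) = 0.81·0.48 / (0.52·0.19) = 3.935.
Smallest integer k = 4.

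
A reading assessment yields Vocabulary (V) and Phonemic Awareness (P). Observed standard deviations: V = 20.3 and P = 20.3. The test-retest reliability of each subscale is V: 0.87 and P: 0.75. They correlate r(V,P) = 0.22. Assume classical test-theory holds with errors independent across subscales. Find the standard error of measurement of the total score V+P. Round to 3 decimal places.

12.514

Var(total) = 824.18 + 181.32 = 1005.5.
True-score variance = 667.586 + 181.32 = 848.905, so reliability = 0.8443.
Error variance = 1005.5 − 848.905 = 156.594; SEM = √156.594 = 12.514.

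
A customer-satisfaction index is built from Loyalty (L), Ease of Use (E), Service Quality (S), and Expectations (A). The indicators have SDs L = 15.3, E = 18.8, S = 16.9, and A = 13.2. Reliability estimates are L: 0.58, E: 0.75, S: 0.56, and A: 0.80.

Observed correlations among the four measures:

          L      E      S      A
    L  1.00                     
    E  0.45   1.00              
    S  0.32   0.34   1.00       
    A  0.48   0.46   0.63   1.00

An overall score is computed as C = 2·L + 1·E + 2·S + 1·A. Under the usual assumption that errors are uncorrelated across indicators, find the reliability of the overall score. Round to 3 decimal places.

0.811

Var(C) = 2²·15.3² + 18.8² + 2²·16.9² + 13.2² + 2·[2·15.3·18.8·0.45 + 4·15.3·16.9·0.32 + 2·15.3·13.2·0.48 + 2·18.8·16.9·0.34 + 18.8·13.2·0.46 + 2·16.9·13.2·0.63] = 2606.48 + 2790.02 = 5396.5.
With uncorrelated errors the cross-covariances are all true-score covariance, so they carry over unchanged; only the diagonal terms shrink to ρᵢσᵢ².
True-score variance = [2²·15.3²·0.58 + 18.8²·0.75 + 2²·16.9²·0.56 + 13.2²·0.80] + 2790.02 = 1587.33 + 2790.02 = 4377.35.
Reliability = 4377.35 / 5396.5 = 0.811.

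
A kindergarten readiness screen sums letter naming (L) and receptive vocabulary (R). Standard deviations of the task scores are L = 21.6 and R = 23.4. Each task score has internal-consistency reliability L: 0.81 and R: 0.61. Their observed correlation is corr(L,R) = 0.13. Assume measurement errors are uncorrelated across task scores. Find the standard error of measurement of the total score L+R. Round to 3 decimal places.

Var(total) = 1014.12 + 131.414 = 1145.53.
True-score variance = 711.925 + 131.414 = 843.34, so reliability = 0.7362.
Error variance = 1145.53 − 843.34 = 302.195; SEM = √302.195 = 17.384.

17.384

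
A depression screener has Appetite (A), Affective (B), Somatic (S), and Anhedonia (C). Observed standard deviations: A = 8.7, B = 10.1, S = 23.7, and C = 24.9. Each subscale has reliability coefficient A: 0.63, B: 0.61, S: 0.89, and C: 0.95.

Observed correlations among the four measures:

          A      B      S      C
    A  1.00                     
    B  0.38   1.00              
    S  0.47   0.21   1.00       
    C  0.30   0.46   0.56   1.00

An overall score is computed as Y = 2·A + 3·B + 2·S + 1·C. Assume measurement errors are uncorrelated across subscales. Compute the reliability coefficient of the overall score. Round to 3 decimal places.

0.908

Var(Y) = 2²·8.7² + 3²·10.1² + 2²·23.7² + 24.9² + 2·[6·8.7·10.1·0.38 + 4·8.7·23.7·0.47 + 2·8.7·24.9·0.30 + 6·10.1·23.7·0.21 + 3·10.1·24.9·0.46 + 2·23.7·24.9·0.56] = 4087.62 + 4055.13 = 8142.75.
Under uncorrelated errors the observed covariances equal the true-score covariances, so only the own-variance terms attenuate.
True-score variance = [2²·8.7²·0.63 + 3²·10.1²·0.61 + 2²·23.7²·0.89 + 24.9²·0.95] + 4055.13 = 3339.4 + 4055.13 = 7394.53.
Reliability = 7394.53 / 8142.75 = 0.908.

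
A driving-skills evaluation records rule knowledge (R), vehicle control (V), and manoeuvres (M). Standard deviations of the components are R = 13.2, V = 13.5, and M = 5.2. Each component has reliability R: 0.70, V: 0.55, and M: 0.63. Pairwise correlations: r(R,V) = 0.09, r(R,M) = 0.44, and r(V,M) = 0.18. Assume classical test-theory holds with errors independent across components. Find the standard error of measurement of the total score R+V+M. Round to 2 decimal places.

Var(total) = 383.53 + 117.751 = 501.281.
True-score variance = 239.241 + 117.751 = 356.992, so reliability = 0.7122.
Error variance = 501.281 − 356.992 = 144.289; SEM = √144.289 = 12.01.

12.01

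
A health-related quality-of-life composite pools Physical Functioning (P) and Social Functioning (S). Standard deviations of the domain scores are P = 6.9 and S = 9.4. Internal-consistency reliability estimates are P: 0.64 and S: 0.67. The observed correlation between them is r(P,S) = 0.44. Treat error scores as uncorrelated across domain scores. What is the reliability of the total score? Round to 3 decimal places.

Var(P+S) = 6.9² + 9.4² + 2·[6.9·9.4·0.44] = 135.97 + 57.0768 = 193.047.
Under uncorrelated errors the observed covariances equal the true-score covariances, so only the own-variance terms attenuate.
True-score variance = [6.9²·0.64 + 9.4²·0.67] + 57.0768 = 89.6716 + 57.0768 = 146.748.
Reliability = 146.748 / 193.047 = 0.760.

0.760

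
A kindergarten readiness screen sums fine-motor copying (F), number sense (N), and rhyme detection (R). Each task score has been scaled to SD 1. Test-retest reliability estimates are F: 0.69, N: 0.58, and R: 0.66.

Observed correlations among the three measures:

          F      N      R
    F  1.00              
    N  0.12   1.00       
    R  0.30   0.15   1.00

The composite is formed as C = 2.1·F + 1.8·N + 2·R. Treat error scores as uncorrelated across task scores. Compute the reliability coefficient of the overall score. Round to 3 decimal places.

0.747

Var(C) = 2.1² + 1.8² + 2² + 2·[3.78·0.12 + 4.2·0.30 + 3.6·0.15] = 11.65 + 4.5072 = 16.1572.
Because errors are independent across components, Cov(Tᵢ,Tⱼ) = Cov(Xᵢ,Xⱼ); the off-diagonal part of the true-score variance is the same as above.
True-score variance = [2.1²·0.69 + 1.8²·0.58 + 2²·0.66] + 4.5072 = 7.5621 + 4.5072 = 12.0693.
Reliability = 12.0693 / 16.1572 = 0.747.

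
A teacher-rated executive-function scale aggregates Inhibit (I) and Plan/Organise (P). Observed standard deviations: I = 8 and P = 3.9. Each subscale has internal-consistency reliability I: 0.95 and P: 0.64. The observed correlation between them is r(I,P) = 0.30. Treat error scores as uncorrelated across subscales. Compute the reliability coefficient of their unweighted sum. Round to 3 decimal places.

Var(I+P) = 8² + 3.9² + 2·[8·3.9·0.30] = 79.21 + 18.72 = 97.93.
Because errors are independent across components, Cov(Tᵢ,Tⱼ) = Cov(Xᵢ,Xⱼ); the off-diagonal part of the true-score variance is the same as above.
True-score variance = [8²·0.95 + 3.9²·0.64] + 18.72 = 70.5344 + 18.72 = 89.2544.
Reliability = 89.2544 / 97.93 = 0.911.

0.911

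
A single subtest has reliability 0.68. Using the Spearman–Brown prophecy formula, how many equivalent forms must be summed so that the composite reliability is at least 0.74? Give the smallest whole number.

k ≥ ρ*(1−ρ₁)/(ρ₁(1−ρ*)) = 0.74·0.32 / (0.68·0.26) = 1.339.
Smallest integer k = 2.

2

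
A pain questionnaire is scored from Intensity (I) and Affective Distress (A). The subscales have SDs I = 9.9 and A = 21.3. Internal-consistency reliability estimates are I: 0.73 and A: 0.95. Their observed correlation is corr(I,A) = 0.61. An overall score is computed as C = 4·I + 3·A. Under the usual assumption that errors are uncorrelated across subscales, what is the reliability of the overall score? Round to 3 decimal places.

0.928

Var(C) = 4²·9.9² + 3²·21.3² + 2·[12·9.9·21.3·0.61] = 5651.37 + 3087.14 = 8738.51.
With uncorrelated errors the cross-covariances are all true-score covariance, so they carry over unchanged; only the diagonal terms shrink to ρᵢσᵢ².
True-score variance = [4²·9.9²·0.73 + 3²·21.3²·0.95] + 3087.14 = 5023.81 + 3087.14 = 8110.94.
Reliability = 8110.94 / 8738.51 = 0.928.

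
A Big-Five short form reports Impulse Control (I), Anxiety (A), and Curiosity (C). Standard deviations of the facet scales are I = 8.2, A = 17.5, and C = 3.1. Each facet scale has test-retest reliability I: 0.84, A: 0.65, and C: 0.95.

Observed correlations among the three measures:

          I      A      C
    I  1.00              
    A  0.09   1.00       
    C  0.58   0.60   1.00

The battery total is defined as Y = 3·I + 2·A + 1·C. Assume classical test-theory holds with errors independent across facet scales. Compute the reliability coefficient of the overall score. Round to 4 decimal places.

0.7623

Var(Y) = 3²·8.2² + 2²·17.5² + 3.1² + 2·[6·8.2·17.5·0.09 + 3·8.2·3.1·0.58 + 2·17.5·3.1·0.60] = 1839.77 + 373.642 = 2213.41.
Because errors are independent across components, Cov(Tᵢ,Tⱼ) = Cov(Xᵢ,Xⱼ); the off-diagonal part of the true-score variance is the same as above.
True-score variance = [3²·8.2²·0.84 + 2²·17.5²·0.65 + 3.1²·0.95] + 373.642 = 1313.71 + 373.642 = 1687.36.
Reliability = 1687.36 / 2213.41 = 0.7623.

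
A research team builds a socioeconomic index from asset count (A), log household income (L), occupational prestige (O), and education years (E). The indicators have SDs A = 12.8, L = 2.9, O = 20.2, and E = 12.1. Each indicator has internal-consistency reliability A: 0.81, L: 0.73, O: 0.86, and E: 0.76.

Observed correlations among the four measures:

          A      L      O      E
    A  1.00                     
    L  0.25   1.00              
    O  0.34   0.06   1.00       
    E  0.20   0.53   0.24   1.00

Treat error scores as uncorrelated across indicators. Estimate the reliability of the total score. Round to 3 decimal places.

0.890

Var(A+L+O+E) = 12.8² + 2.9² + 20.2² + 12.1² + 2·[12.8·2.9·0.25 + 12.8·20.2·0.34 + 12.8·12.1·0.20 + 2.9·20.2·0.06 + 2.9·12.1·0.53 + 20.2·12.1·0.24] = 726.7 + 417.879 = 1144.58.
Under uncorrelated errors the observed covariances equal the true-score covariances, so only the own-variance terms attenuate.
True-score variance = [12.8²·0.81 + 2.9²·0.73 + 20.2²·0.86 + 12.1²·0.76] + 417.879 = 601.036 + 417.879 = 1018.92.
Reliability = 1018.92 / 1144.58 = 0.890.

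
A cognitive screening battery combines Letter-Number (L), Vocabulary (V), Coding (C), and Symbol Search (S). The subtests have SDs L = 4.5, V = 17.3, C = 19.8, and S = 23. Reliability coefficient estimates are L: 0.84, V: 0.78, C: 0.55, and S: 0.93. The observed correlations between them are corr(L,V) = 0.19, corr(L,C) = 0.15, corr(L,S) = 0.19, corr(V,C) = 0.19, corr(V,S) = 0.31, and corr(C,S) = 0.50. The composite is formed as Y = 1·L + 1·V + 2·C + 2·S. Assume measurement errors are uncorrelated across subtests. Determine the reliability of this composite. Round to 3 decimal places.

Var(Y) = 4.5² + 17.3² + 2²·19.8² + 2²·23² + 2·[4.5·17.3·0.19 + 2·4.5·19.8·0.15 + 2·4.5·23·0.19 + 2·17.3·19.8·0.19 + 2·17.3·23·0.31 + 4·19.8·23·0.50] = 4003.7 + 2737.03 = 6740.73.
Because errors are independent across components, Cov(Tᵢ,Tⱼ) = Cov(Xᵢ,Xⱼ); the off-diagonal part of the true-score variance is the same as above.
True-score variance = [4.5²·0.84 + 17.3²·0.78 + 2²·19.8²·0.55 + 2²·23²·0.93] + 2737.03 = 3080.82 + 2737.03 = 5817.85.
Reliability = 5817.85 / 6740.73 = 0.863.

0.863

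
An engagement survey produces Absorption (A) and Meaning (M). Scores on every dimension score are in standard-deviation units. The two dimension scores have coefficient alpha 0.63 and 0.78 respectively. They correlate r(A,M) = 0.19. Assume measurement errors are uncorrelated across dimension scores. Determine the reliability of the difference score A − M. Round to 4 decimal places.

Var(A−M) = 1 + 1 − 2·0.19 = 2 − 0.38 = 1.62.
With uncorrelated errors the cross-covariances are all true-score covariance, so they carry over unchanged; only the diagonal terms shrink to ρᵢσᵢ².
True-score variance = [0.63 + 0.78] − 0.38 = 1.41 − 0.38 = 1.03.
Reliability = 1.03 / 1.62 = 0.6358.

0.6358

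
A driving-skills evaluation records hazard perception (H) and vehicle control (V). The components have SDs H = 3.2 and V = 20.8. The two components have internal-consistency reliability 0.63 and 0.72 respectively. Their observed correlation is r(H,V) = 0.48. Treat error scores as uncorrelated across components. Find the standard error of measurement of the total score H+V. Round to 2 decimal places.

Var(total) = 442.88 + 63.8976 = 506.778.
True-score variance = 317.952 + 63.8976 = 381.85, so reliability = 0.7535.
Error variance = 506.778 − 381.85 = 124.928; SEM = √124.928 = 11.18.

11.18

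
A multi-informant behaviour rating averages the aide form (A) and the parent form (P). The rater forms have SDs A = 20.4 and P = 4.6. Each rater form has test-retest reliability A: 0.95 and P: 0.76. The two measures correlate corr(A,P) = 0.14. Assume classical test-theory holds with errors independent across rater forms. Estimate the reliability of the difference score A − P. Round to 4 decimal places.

Var(A−P) = 20.4² + 4.6² − 2·20.4·4.6·0.14 = 437.32 − 26.2752 = 411.045.
Because errors are independent across components, Cov(Tᵢ,Tⱼ) = Cov(Xᵢ,Xⱼ); the off-diagonal part of the true-score variance is the same as above.
True-score variance = [20.4²·0.95 + 4.6²·0.76] − 26.2752 = 411.434 − 26.2752 = 385.158.
Reliability = 385.158 / 411.045 = 0.9370.

0.9370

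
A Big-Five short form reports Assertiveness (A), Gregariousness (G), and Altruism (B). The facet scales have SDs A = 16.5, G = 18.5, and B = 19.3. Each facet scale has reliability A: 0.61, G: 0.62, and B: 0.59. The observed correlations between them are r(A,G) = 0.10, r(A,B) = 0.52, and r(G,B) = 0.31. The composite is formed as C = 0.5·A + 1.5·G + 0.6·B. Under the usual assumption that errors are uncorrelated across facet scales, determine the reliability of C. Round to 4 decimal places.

Var(C) = 0.5²·16.5² + 1.5²·18.5² + 0.6²·19.3² + 2·[0.75·16.5·18.5·0.10 + 0.3·16.5·19.3·0.52 + 0.9·18.5·19.3·0.31] = 972.221 + 344.378 = 1316.6.
Because errors are independent across components, Cov(Tᵢ,Tⱼ) = Cov(Xᵢ,Xⱼ); the off-diagonal part of the true-score variance is the same as above.
True-score variance = [0.5²·16.5²·0.61 + 1.5²·18.5²·0.62 + 0.6²·19.3²·0.59] + 344.378 = 598.074 + 344.378 = 942.452.
Reliability = 942.452 / 1316.6 = 0.7158.

0.7158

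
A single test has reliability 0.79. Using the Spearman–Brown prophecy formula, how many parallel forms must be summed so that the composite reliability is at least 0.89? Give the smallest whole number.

k ≥ ρ*(1−ρ₁)/(ρ₁(1−ρ*)) = 0.89·0.21 / (0.79·0.11) = 2.151.
Smallest integer k = 3.

3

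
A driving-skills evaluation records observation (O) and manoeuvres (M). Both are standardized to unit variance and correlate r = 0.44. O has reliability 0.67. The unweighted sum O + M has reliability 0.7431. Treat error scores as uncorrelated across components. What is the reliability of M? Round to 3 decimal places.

Var(O+M) = 2 + 2·0.44 = 2.880.
True-score variance = ρ_O + ρ_M + 2·0.44, so 0.7431 = (0.67 + ρ_M + 0.88) / 2.880.
ρ_M = 0.7431·2.880 − 0.67 − 0.88 = 0.590.

0.590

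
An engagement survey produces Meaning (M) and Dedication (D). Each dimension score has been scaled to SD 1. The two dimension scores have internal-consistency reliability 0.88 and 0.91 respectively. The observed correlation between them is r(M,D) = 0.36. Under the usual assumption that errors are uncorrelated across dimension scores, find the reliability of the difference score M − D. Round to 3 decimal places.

Var(M−D) = 1 + 1 − 2·0.36 = 2 − 0.72 = 1.28.
Under uncorrelated errors the observed covariances equal the true-score covariances, so only the own-variance terms attenuate.
True-score variance = [0.88 + 0.91] − 0.72 = 1.79 − 0.72 = 1.07.
Reliability = 1.07 / 1.28 = 0.836.

0.836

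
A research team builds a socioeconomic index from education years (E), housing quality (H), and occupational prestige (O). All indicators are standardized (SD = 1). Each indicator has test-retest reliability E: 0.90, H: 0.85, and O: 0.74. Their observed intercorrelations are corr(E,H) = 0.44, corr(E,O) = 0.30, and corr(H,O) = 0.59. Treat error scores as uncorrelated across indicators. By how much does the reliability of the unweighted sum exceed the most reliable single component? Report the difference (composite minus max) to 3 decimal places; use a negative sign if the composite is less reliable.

0.010

Var(sum) = 3 + 2.66 = 5.66; true-score variance = 2.49 + 2.66 = 5.15; composite reliability = 0.9099.
Max component reliability = 0.9000.
Difference = 0.9099 − 0.9000 = 0.010.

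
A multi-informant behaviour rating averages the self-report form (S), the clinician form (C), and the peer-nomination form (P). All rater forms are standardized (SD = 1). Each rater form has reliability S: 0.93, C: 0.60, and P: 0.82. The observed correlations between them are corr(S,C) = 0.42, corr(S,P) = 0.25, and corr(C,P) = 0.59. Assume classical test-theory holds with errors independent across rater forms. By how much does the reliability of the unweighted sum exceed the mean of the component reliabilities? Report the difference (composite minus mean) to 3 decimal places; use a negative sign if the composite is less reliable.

0.099

Var(sum) = 3 + 2.52 = 5.52; true-score variance = 2.35 + 2.52 = 4.87; composite reliability = 0.8822.
Mean component reliability = 0.7833.
Difference = 0.8822 − 0.7833 = 0.099.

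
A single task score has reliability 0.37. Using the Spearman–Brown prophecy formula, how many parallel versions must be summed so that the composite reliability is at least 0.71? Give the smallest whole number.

5

k ≥ ρ*(1−ρ₁)/(ρ₁(1−ρ*)) = 0.71·0.63 / (0.37·0.29) = 4.169.
Smallest integer k = 5.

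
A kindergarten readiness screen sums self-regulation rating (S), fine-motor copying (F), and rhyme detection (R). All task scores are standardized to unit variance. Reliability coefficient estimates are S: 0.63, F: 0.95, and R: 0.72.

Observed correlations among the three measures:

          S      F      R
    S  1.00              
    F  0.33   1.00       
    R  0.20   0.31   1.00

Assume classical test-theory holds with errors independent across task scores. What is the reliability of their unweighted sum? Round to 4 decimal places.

Var(S+F+R) = 3 + 2·[0.33 + 0.20 + 0.31] = 3 + 1.68 = 4.68.
Under uncorrelated errors the observed covariances equal the true-score covariances, so only the own-variance terms attenuate.
True-score variance = [0.63 + 0.95 + 0.72] + 1.68 = 2.3 + 1.68 = 3.98.
Reliability = 3.98 / 4.68 = 0.8504.

0.8504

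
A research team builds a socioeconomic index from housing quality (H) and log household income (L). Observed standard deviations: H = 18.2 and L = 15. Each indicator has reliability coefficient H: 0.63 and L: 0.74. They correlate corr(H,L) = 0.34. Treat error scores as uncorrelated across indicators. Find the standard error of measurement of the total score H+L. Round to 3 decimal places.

Var(total) = 556.24 + 185.64 = 741.88.
True-score variance = 375.181 + 185.64 = 560.821, so reliability = 0.7559.
Error variance = 741.88 − 560.821 = 181.059; SEM = √181.059 = 13.456.

13.456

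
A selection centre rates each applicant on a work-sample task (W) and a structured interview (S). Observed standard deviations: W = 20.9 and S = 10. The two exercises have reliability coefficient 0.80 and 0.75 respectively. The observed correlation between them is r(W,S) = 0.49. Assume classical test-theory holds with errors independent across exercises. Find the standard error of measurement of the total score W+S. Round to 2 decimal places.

10.60

Var(total) = 536.81 + 204.82 = 741.63.
True-score variance = 424.448 + 204.82 = 629.268, so reliability = 0.8485.
Error variance = 741.63 − 629.268 = 112.362; SEM = √112.362 = 10.60.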